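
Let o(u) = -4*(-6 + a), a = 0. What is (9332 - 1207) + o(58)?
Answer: 8149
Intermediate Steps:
o(u) = 24 (o(u) = -4*(-6 + 0) = -4*(-6) = 24)
(9332 - 1207) + o(58) = (9332 - 1207) + 24 = 8125 + 24 = 8149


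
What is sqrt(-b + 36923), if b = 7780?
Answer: sqrt(29143) ≈ 170.71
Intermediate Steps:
sqrt(-b + 36923) = sqrt(-1*7780 + 36923) = sqrt(-7780 + 36923) = sqrt(29143)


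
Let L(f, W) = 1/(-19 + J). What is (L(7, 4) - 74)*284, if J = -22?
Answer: -861940/41 ≈ -21023.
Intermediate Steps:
L(f, W) = -1/41 (L(f, W) = 1/(-19 - 22) = 1/(-41) = -1/41)
(L(7, 4) - 74)*284 = (-1/41 - 74)*284 = -3035/41*284 = -861940/41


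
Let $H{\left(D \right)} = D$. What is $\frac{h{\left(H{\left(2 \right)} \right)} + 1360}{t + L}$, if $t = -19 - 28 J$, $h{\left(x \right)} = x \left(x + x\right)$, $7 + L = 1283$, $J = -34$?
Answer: $\frac{1368}{2209} \approx 0.61928$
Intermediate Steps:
$L = 1276$ ($L = -7 + 1283 = 1276$)
$h{\left(x \right)} = 2 x^{2}$ ($h{\left(x \right)} = x 2 x = 2 x^{2}$)
$t = 933$ ($t = -19 - -952 = -19 + 952 = 933$)
$\frac{h{\left(H{\left(2 \right)} \right)} + 1360}{t + L} = \frac{2 \cdot 2^{2} + 1360}{933 + 1276} = \frac{2 \cdot 4 + 1360}{2209} = \left(8 + 1360\right) \frac{1}{2209} = 1368 \cdot \frac{1}{2209} = \frac{1368}{2209}$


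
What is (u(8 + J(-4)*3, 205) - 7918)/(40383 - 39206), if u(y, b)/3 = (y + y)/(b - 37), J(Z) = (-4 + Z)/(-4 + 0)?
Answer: -15835/2354 ≈ -6.7268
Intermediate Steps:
J(Z) = 1 - Z/4 (J(Z) = (-4 + Z)/(-4) = (-4 + Z)*(-¼) = 1 - Z/4)
u(y, b) = 6*y/(-37 + b) (u(y, b) = 3*((y + y)/(b - 37)) = 3*((2*y)/(-37 + b)) = 3*(2*y/(-37 + b)) = 6*y/(-37 + b))
(u(8 + J(-4)*3, 205) - 7918)/(40383 - 39206) = (6*(8 + (1 - ¼*(-4))*3)/(-37 + 205) - 7918)/(40383 - 39206) = (6*(8 + (1 + 1)*3)/168 - 7918)/1177 = (6*(8 + 2*3)*(1/168) - 7918)*(1/1177) = (6*(8 + 6)*(1/168) - 7918)*(1/1177) = (6*14*(1/168) - 7918)*(1/1177) = (½ - 7918)*(1/1177) = -15835/2*1/1177 = -15835/2354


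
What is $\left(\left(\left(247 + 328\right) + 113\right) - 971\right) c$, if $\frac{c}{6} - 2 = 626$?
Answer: $-1066344$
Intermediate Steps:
$c = 3768$ ($c = 12 + 6 \cdot 626 = 12 + 3756 = 3768$)
$\left(\left(\left(247 + 328\right) + 113\right) - 971\right) c = \left(\left(\left(247 + 328\right) + 113\right) - 971\right) 3768 = \left(\left(575 + 113\right) - 971\right) 3768 = \left(688 - 971\right) 3768 = \left(-283\right) 3768 = -1066344$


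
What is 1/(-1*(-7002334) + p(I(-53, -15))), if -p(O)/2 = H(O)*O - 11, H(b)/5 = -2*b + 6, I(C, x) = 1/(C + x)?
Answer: 1156/8094724561 ≈ 1.4281e-7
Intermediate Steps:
H(b) = 30 - 10*b (H(b) = 5*(-2*b + 6) = 5*(6 - 2*b) = 30 - 10*b)
p(O) = 22 - 2*O*(30 - 10*O) (p(O) = -2*((30 - 10*O)*O - 11) = -2*(O*(30 - 10*O) - 11) = -2*(-11 + O*(30 - 10*O)) = 22 - 2*O*(30 - 10*O))
1/(-1*(-7002334) + p(I(-53, -15))) = 1/(-1*(-7002334) + (22 + 20*(-3 + 1/(-53 - 15))/(-53 - 15))) = 1/(7002334 + (22 + 20*(-3 + 1/(-68))/(-68))) = 1/(7002334 + (22 + 20*(-1/68)*(-3 - 1/68))) = 1/(7002334 + (22 + 20*(-1/68)*(-205/68))) = 1/(7002334 + (22 + 1025/1156)) = 1/(7002334 + 26457/1156) = 1/(8094724561/1156) = 1156/8094724561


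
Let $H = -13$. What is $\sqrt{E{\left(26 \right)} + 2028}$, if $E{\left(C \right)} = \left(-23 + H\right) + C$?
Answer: $\sqrt{2018} \approx 44.922$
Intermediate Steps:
$E{\left(C \right)} = -36 + C$ ($E{\left(C \right)} = \left(-23 - 13\right) + C = -36 + C$)
$\sqrt{E{\left(26 \right)} + 2028} = \sqrt{\left(-36 + 26\right) + 2028} = \sqrt{-10 + 2028} = \sqrt{2018}$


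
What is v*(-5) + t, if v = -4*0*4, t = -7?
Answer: -7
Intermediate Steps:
v = 0 (v = 0*4 = 0)
v*(-5) + t = 0*(-5) - 7 = 0 - 7 = -7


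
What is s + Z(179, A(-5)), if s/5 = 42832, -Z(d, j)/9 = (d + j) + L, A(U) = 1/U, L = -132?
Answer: 1068694/5 ≈ 2.1374e+5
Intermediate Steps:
Z(d, j) = 1188 - 9*d - 9*j (Z(d, j) = -9*((d + j) - 132) = -9*(-132 + d + j) = 1188 - 9*d - 9*j)
s = 214160 (s = 5*42832 = 214160)
s + Z(179, A(-5)) = 214160 + (1188 - 9*179 - 9/(-5)) = 214160 + (1188 - 1611 - 9*(-⅕)) = 214160 + (1188 - 1611 + 9/5) = 214160 - 2106/5 = 1068694/5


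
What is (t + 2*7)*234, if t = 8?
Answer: 5148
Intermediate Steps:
(t + 2*7)*234 = (8 + 2*7)*234 = (8 + 14)*234 = 22*234 = 5148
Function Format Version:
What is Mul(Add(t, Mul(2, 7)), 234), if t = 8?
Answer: 5148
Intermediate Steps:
Mul(Add(t, Mul(2, 7)), 234) = Mul(Add(8, Mul(2, 7)), 234) = Mul(Add(8, 14), 234) = Mul(22, 234) = 5148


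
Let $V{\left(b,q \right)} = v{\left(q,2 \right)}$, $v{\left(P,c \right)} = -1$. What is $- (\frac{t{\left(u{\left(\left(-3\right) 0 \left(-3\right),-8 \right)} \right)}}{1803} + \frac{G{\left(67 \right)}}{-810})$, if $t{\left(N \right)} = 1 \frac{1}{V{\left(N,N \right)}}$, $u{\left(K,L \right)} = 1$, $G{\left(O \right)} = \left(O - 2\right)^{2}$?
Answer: $\frac{507899}{97362} \approx 5.2166$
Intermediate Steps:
$V{\left(b,q \right)} = -1$
$G{\left(O \right)} = \left(-2 + O\right)^{2}$
$t{\left(N \right)} = -1$ ($t{\left(N \right)} = 1 \frac{1}{-1} = 1 \left(-1\right) = -1$)
$- (\frac{t{\left(u{\left(\left(-3\right) 0 \left(-3\right),-8 \right)} \right)}}{1803} + \frac{G{\left(67 \right)}}{-810}) = - (- \frac{1}{1803} + \frac{\left(-2 + 67\right)^{2}}{-810}) = - (\left(-1\right) \frac{1}{1803} + 65^{2} \left(- \frac{1}{810}\right)) = - (- \frac{1}{1803} + 4225 \left(- \frac{1}{810}\right)) = - (- \frac{1}{1803} - \frac{845}{162}) = \left(-1\right) \left(- \frac{507899}{97362}\right) = \frac{507899}{97362}$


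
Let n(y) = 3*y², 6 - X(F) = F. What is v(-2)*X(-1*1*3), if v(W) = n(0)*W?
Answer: 0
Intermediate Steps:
X(F) = 6 - F
v(W) = 0 (v(W) = (3*0²)*W = (3*0)*W = 0*W = 0)
v(-2)*X(-1*1*3) = 0*(6 - (-1*1)*3) = 0*(6 - (-1)*3) = 0*(6 - 1*(-3)) = 0*(6 + 3) = 0*9 = 0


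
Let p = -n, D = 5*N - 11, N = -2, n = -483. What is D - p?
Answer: -504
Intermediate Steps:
D = -21 (D = 5*(-2) - 11 = -10 - 11 = -21)
p = 483 (p = -1*(-483) = 483)
D - p = -21 - 1*483 = -21 - 483 = -504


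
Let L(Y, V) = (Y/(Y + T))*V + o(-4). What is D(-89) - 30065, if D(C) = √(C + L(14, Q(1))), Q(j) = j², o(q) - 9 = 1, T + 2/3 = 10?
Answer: -30065 + 14*I*√10/5 ≈ -30065.0 + 8.8544*I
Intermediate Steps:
T = 28/3 (T = -⅔ + 10 = 28/3 ≈ 9.3333)
o(q) = 10 (o(q) = 9 + 1 = 10)
L(Y, V) = 10 + V*Y/(28/3 + Y) (L(Y, V) = (Y/(Y + 28/3))*V + 10 = (Y/(28/3 + Y))*V + 10 = V*Y/(28/3 + Y) + 10 = 10 + V*Y/(28/3 + Y))
D(C) = √(53/5 + C) (D(C) = √(C + (280 + 30*14 + 3*1²*14)/(28 + 3*14)) = √(C + (280 + 420 + 3*1*14)/(28 + 42)) = √(C + (280 + 420 + 42)/70) = √(C + (1/70)*742) = √(C + 53/5) = √(53/5 + C))
D(-89) - 30065 = √(265 + 25*(-89))/5 - 30065 = √(265 - 2225)/5 - 30065 = √(-1960)/5 - 30065 = (14*I*√10)/5 - 30065 = 14*I*√10/5 - 30065 = -30065 + 14*I*√10/5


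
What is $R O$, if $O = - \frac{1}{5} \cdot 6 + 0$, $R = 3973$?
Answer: $- \frac{23838}{5} \approx -4767.6$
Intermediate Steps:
$O = - \frac{6}{5}$ ($O = \left(-1\right) \frac{1}{5} \cdot 6 + 0 = \left(- \frac{1}{5}\right) 6 + 0 = - \frac{6}{5} + 0 = - \frac{6}{5} \approx -1.2$)
$R O = 3973 \left(- \frac{6}{5}\right) = - \frac{23838}{5}$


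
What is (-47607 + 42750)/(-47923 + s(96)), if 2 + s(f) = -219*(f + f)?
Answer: 1619/29991 ≈ 0.053983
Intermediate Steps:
s(f) = -2 - 438*f (s(f) = -2 - 219*(f + f) = -2 - 438*f)
(-47607 + 42750)/(-47923 + s(96)) = (-47607 + 42750)/(-47923 + (-2 - 438*96)) = -4857/(-47923 + (-2 - 42048)) = -4857/(-47923 - 42050) = -4857/(-89973) = -4857*(-1/89973) = 1619/29991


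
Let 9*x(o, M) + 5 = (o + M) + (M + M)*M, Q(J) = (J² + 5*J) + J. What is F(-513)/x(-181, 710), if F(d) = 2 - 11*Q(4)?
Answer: -1971/504362 ≈ -0.0039079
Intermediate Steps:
Q(J) = J² + 6*J
F(d) = -438 (F(d) = 2 - 44*(6 + 4) = 2 - 44*10 = 2 - 11*40 = 2 - 440 = -438)
x(o, M) = -5/9 + M/9 + o/9 + 2*M²/9 (x(o, M) = -5/9 + ((o + M) + (M + M)*M)/9 = -5/9 + ((M + o) + (2*M)*M)/9 = -5/9 + ((M + o) + 2*M²)/9 = -5/9 + (M + o + 2*M²)/9 = -5/9 + (M/9 + o/9 + 2*M²/9) = -5/9 + M/9 + o/9 + 2*M²/9)
F(-513)/x(-181, 710) = -438/(-5/9 + (⅑)*710 + (⅑)*(-181) + (2/9)*710²) = -438/(-5/9 + 710/9 - 181/9 + (2/9)*504100) = -438/(-5/9 + 710/9 - 181/9 + 1008200/9) = -438/1008724/9 = -438*9/1008724 = -1971/504362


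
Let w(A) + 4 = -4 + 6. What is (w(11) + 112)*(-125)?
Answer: -13750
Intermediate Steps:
w(A) = -2 (w(A) = -4 + (-4 + 6) = -4 + 2 = -2)
(w(11) + 112)*(-125) = (-2 + 112)*(-125) = 110*(-125) = -13750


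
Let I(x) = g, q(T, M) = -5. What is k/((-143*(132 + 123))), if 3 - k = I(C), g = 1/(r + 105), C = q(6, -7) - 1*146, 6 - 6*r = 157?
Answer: -477/5822245 ≈ -8.1927e-5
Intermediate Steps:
r = -151/6 (r = 1 - ⅙*157 = 1 - 157/6 = -151/6 ≈ -25.167)
C = -151 (C = -5 - 1*146 = -5 - 146 = -151)
g = 6/479 (g = 1/(-151/6 + 105) = 1/(479/6) = 6/479 ≈ 0.012526)
I(x) = 6/479
k = 1431/479 (k = 3 - 1*6/479 = 3 - 6/479 = 1431/479 ≈ 2.9875)
k/((-143*(132 + 123))) = 1431/(479*((-143*(132 + 123)))) = 1431/(479*((-143*255))) = (1431/479)/(-36465) = (1431/479)*(-1/36465) = -477/5822245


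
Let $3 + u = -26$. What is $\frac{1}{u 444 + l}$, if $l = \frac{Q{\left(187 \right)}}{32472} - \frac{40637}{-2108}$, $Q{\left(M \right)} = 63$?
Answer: $- \frac{1901416}{24445974153} \approx -7.778 \cdot 10^{-5}$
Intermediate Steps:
$u = -29$ ($u = -3 - 26 = -29$)
$l = \frac{36658263}{1901416}$ ($l = \frac{63}{32472} - \frac{40637}{-2108} = 63 \cdot \frac{1}{32472} - - \frac{40637}{2108} = \frac{7}{3608} + \frac{40637}{2108} = \frac{36658263}{1901416} \approx 19.279$)
$\frac{1}{u 444 + l} = \frac{1}{\left(-29\right) 444 + \frac{36658263}{1901416}} = \frac{1}{-12876 + \frac{36658263}{1901416}} = \frac{1}{- \frac{24445974153}{1901416}} = - \frac{1901416}{24445974153}$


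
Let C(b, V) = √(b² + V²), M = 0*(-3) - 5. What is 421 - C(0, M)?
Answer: 416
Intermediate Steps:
M = -5 (M = 0 - 5 = -5)
C(b, V) = √(V² + b²)
421 - C(0, M) = 421 - √((-5)² + 0²) = 421 - √(25 + 0) = 421 - √25 = 421 - 5 = 416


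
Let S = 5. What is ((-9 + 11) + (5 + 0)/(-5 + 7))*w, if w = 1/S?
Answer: 9/10 ≈ 0.90000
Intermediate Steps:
w = 1/5 ≈ 0.20000
((-9 + 11) + (5 + 0)/(-5 + 7))*w = ((-9 + 11) + (5 + 0)/(-5 + 7))*(1/5) = (2 + 5/2)*(1/5) = (9/2)*(1/5) = 9/10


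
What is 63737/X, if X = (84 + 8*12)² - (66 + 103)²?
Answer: 63737/3839 ≈ 16.603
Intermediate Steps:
X = 3839 (X = (84 + 96)² - 1*169² = 180² - 1*28561 = 32400 - 28561 = 3839)
63737/X = 63737/3839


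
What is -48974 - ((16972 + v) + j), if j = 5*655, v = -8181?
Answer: -61040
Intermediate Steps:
j = 3275
-48974 - ((16972 + v) + j) = -48974 - ((16972 - 8181) + 3275) = -48974 - (8791 + 3275) = -48974 - 1*12066 = -48974 - 12066 = -61040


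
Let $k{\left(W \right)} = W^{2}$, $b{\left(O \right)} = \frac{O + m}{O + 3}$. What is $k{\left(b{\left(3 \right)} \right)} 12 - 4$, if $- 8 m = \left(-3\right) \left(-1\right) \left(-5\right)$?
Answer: $\frac{251}{64} \approx 3.9219$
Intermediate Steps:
$m = \frac{15}{8}$ ($m = - \frac{\left(-3\right) \left(-1\right) \left(-5\right)}{8} = - \frac{3 \left(-5\right)}{8} = \left(- \frac{1}{8}\right) \left(-15\right) = \frac{15}{8} \approx 1.875$)
$b{\left(O \right)} = \frac{\frac{15}{8} + O}{3 + O}$ ($b{\left(O \right)} = \frac{O + \frac{15}{8}}{O + 3} = \frac{\frac{15}{8} + O}{3 + O}$)
$k{\left(b{\left(3 \right)} \right)} 12 - 4 = \left(\frac{\frac{15}{8} + 3}{3 + 3}\right)^{2} \cdot 12 - 4 = \left(\frac{1}{6} \cdot \frac{39}{8}\right)^{2} \cdot 12 - 4 = \left(\frac{13}{16}\right)^{2} \cdot 12 - 4 = \frac{169}{256} \cdot 12 - 4 = \frac{507}{64} - 4 = \frac{251}{64}$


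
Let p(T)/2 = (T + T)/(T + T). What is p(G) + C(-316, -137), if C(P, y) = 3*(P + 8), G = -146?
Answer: -922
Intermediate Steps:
p(T) = 2 (p(T) = 2*((T + T)/(T + T)) = 2*((2*T)/((2*T))) = 2*((2*T)*(1/(2*T))) = 2*1 = 2)
C(P, y) = 24 + 3*P (C(P, y) = 3*(8 + P) = 24 + 3*P)
p(G) + C(-316, -137) = 2 + (24 + 3*(-316)) = 2 + (24 - 948) = 2 - 924 = -922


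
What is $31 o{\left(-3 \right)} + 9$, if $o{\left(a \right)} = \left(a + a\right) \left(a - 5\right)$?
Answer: $1497$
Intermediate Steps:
$o{\left(a \right)} = 2 a \left(-5 + a\right)$
$31 o{\left(-3 \right)} + 9 = 31 \cdot 2 \left(-3\right) \left(-5 - 3\right) + 9 = 31 \cdot 2 \left(-3\right) \left(-8\right) + 9 = 31 \cdot 48 + 9 = 1488 + 9 = 1497$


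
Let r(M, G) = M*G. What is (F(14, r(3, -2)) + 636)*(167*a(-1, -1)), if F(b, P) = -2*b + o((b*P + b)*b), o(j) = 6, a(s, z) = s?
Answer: -102538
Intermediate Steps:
r(M, G) = G*M
F(b, P) = 6 - 2*b (F(b, P) = -2*b + 6 = 6 - 2*b)
(F(14, r(3, -2)) + 636)*(167*a(-1, -1)) = ((6 - 2*14) + 636)*(167*(-1)) = ((6 - 28) + 636)*(-167) = (-22 + 636)*(-167) = 614*(-167) = -102538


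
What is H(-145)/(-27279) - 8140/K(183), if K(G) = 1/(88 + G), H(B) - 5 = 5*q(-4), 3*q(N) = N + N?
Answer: -180527511755/81837 ≈ -2.2059e+6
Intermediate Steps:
q(N) = 2*N/3 (q(N) = (N + N)/3 = (2*N)/3 = 2*N/3)
H(B) = -25/3 (H(B) = 5 + 5*((⅔)*(-4)) = 5 + 5*(-8/3) = 5 - 40/3 = -25/3)
H(-145)/(-27279) - 8140/K(183) = -25/3/(-27279) - 8140/(1/(88 + 183)) = -25/3*(-1/27279) - 8140/(1/271) = 25/81837 - 8140/1/271 = 25/81837 - 8140*271 = 25/81837 - 2205940 = -180527511755/81837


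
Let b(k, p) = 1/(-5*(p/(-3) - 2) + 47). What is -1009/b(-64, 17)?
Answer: -258304/3 ≈ -86101.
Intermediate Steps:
b(k, p) = 1/(57 + 5*p/3) (b(k, p) = 1/(-5*(p*(-⅓) - 2) + 47) = 1/(-5*(-p/3 - 2) + 47) = 1/(-5*(-2 - p/3) + 47) = 1/((10 + 5*p/3) + 47) = 1/(57 + 5*p/3))
-1009/b(-64, 17) = -1009/(3/(171 + 5*17)) = -1009/(3/(171 + 85)) = -1009/(3/256) = -1009/(3*(1/256)) = -1009/3/256 = -1009*256/3 = -258304/3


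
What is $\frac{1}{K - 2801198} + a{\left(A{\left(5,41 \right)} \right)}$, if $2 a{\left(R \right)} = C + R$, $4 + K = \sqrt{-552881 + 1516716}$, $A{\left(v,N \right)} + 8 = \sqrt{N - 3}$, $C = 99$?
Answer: $\frac{714052577365775}{15693463361938} + \frac{\sqrt{38}}{2} - \frac{\sqrt{963835}}{7846731680969} \approx 48.582$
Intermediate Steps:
$A{\left(v,N \right)} = -8 + \sqrt{-3 + N}$ ($A{\left(v,N \right)} = -8 + \sqrt{N - 3} = -8 + \sqrt{-3 + N}$)
$K = -4 + \sqrt{963835}$ ($K = -4 + \sqrt{-552881 + 1516716} = -4 + \sqrt{963835} \approx 977.75$)
$a{\left(R \right)} = \frac{99}{2} + \frac{R}{2}$ ($a{\left(R \right)} = \frac{99 + R}{2} = \frac{99}{2} + \frac{R}{2}$)
$\frac{1}{K - 2801198} + a{\left(A{\left(5,41 \right)} \right)} = \frac{1}{\left(-4 + \sqrt{963835}\right) - 2801198} + \left(\frac{99}{2} + \frac{-8 + \sqrt{-3 + 41}}{2}\right) = \frac{1}{-2801202 + \sqrt{963835}} + \left(\frac{99}{2} + \frac{-8 + \sqrt{38}}{2}\right) = \frac{1}{-2801202 + \sqrt{963835}} + \left(\frac{99}{2} - \left(4 - \frac{\sqrt{38}}{2}\right)\right) = \frac{1}{-2801202 + \sqrt{963835}} + \left(\frac{91}{2} + \frac{\sqrt{38}}{2}\right) = \frac{91}{2} + \frac{1}{-2801202 + \sqrt{963835}} + \frac{\sqrt{38}}{2}$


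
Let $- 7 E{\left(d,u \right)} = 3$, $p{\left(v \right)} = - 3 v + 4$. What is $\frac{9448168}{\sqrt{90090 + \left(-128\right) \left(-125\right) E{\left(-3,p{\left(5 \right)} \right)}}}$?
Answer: $\frac{4724084 \sqrt{4078410}}{291315} \approx 32749.0$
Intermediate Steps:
$p{\left(v \right)} = 4 - 3 v$
$E{\left(d,u \right)} = - \frac{3}{7}$ ($E{\left(d,u \right)} = \left(- \frac{1}{7}\right) 3 = - \frac{3}{7}$)
$\frac{9448168}{\sqrt{90090 + \left(-128\right) \left(-125\right) E{\left(-3,p{\left(5 \right)} \right)}}} = \frac{9448168}{\sqrt{90090 + \left(-128\right) \left(-125\right) \left(- \frac{3}{7}\right)}} = \frac{9448168}{\sqrt{90090 + 16000 \left(- \frac{3}{7}\right)}} = \frac{9448168}{\sqrt{90090 - \frac{48000}{7}}} = \frac{9448168}{\sqrt{\frac{582630}{7}}} = \frac{9448168}{\frac{1}{7} \sqrt{4078410}} = 9448168 \frac{\sqrt{4078410}}{582630} = \frac{4724084 \sqrt{4078410}}{291315}$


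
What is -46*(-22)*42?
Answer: 42504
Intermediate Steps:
-46*(-22)*42 = 1012*42 = 42504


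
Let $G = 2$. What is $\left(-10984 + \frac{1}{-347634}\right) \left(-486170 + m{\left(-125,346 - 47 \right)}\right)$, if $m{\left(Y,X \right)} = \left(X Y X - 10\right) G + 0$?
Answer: $\frac{43599466633834540}{173817} \approx 2.5084 \cdot 10^{11}$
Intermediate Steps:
$m{\left(Y,X \right)} = -20 + 2 Y X^{2}$ ($m{\left(Y,X \right)} = \left(X Y X - 10\right) 2 + 0 = \left(Y X^{2} - 10\right) 2 + 0 = \left(-10 + Y X^{2}\right) 2 + 0 = \left(-20 + 2 Y X^{2}\right) + 0 = -20 + 2 Y X^{2}$)
$\left(-10984 + \frac{1}{-347634}\right) \left(-486170 + m{\left(-125,346 - 47 \right)}\right) = \left(-10984 + \frac{1}{-347634}\right) \left(-486170 + \left(-20 + 2 \left(-125\right) \left(346 - 47\right)^{2}\right)\right) = \left(-10984 - \frac{1}{347634}\right) \left(-486170 + \left(-20 + 2 \left(-125\right) 299^{2}\right)\right) = - \frac{3818411857 \left(-486170 + \left(-20 + 2 \left(-125\right) 89401\right)\right)}{347634} = - \frac{3818411857 \left(-486170 - 22350270\right)}{347634} = \left(- \frac{3818411857}{347634}\right) \left(-22836440\right) = \frac{43599466633834540}{173817}$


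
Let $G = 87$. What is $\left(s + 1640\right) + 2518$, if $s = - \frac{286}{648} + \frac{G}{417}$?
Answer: $\frac{187249207}{45036} \approx 4157.8$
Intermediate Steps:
$s = - \frac{10481}{45036}$ ($s = - \frac{286}{648} + \frac{87}{417} = \left(-286\right) \frac{1}{648} + 87 \cdot \frac{1}{417} = - \frac{143}{324} + \frac{29}{139} = - \frac{10481}{45036} \approx -0.23272$)
$\left(s + 1640\right) + 2518 = \left(- \frac{10481}{45036} + 1640\right) + 2518 = \frac{73848559}{45036} + 2518 = \frac{187249207}{45036}$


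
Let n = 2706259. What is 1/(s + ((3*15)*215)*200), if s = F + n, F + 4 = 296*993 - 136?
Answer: 1/4935047 ≈ 2.0263e-7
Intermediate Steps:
F = 293788 (F = -4 + (296*993 - 136) = -4 + (293928 - 136) = -4 + 293792 = 293788)
s = 3000047 (s = 293788 + 2706259 = 3000047)
1/(s + ((3*15)*215)*200) = 1/(3000047 + ((3*15)*215)*200) = 1/(3000047 + (45*215)*200) = 1/(3000047 + 9675*200) = 1/(3000047 + 1935000) = 1/4935047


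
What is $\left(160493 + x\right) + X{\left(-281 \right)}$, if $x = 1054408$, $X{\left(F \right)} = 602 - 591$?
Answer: $1214912$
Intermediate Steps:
$X{\left(F \right)} = 11$ ($X{\left(F \right)} = 602 - 591 = 11$)
$\left(160493 + x\right) + X{\left(-281 \right)} = \left(160493 + 1054408\right) + 11 = 1214901 + 11 = 1214912$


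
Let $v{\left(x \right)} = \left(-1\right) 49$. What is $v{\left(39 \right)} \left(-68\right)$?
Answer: $3332$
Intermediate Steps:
$v{\left(x \right)} = -49$
$v{\left(39 \right)} \left(-68\right) = \left(-49\right) \left(-68\right) = 3332$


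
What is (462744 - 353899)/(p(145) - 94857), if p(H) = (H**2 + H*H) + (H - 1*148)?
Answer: -21769/10562 ≈ -2.0611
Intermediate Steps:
p(H) = -148 + H + 2*H**2 (p(H) = (H**2 + H**2) + (H - 148) = 2*H**2 + (-148 + H) = -148 + H + 2*H**2)
(462744 - 353899)/(p(145) - 94857) = (462744 - 353899)/((-148 + 145 + 2*145**2) - 94857) = 108845/((-148 + 145 + 2*21025) - 94857) = 108845/((-148 + 145 + 42050) - 94857) = 108845/(42047 - 94857) = 108845/(-52810) = 108845*(-1/52810) = -21769/10562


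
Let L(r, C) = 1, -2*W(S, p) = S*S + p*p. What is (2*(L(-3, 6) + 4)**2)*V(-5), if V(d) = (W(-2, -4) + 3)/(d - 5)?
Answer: 35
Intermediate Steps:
W(S, p) = -S**2/2 - p**2/2 (W(S, p) = -(S*S + p*p)/2 = -(S**2 + p**2)/2 = -S**2/2 - p**2/2)
V(d) = -7/(-5 + d) (V(d) = ((-1/2*(-2)**2 - 1/2*(-4)**2) + 3)/(d - 5) = ((-1/2*4 - 1/2*16) + 3)/(-5 + d) = ((-2 - 8) + 3)/(-5 + d) = (-10 + 3)/(-5 + d) = -7/(-5 + d))
(2*(L(-3, 6) + 4)**2)*V(-5) = (2*(1 + 4)**2)*(-7/(-5 - 5)) = (2*5**2)*(-7/(-10)) = (2*25)*(-7*(-1/10)) = 50*(7/10) = 35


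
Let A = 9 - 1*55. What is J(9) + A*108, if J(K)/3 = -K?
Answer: -4995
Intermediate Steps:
J(K) = -3*K (J(K) = 3*(-K) = -3*K)
A = -46 (A = 9 - 55 = -46)
J(9) + A*108 = -3*9 - 46*108 = -27 - 4968 = -4995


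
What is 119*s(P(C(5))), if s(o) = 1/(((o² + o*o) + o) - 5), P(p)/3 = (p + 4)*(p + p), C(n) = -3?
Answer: 119/625 ≈ 0.19040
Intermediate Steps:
P(p) = 6*p*(4 + p) (P(p) = 3*((p + 4)*(p + p)) = 3*((4 + p)*(2*p)) = 3*(2*p*(4 + p)) = 6*p*(4 + p))
s(o) = 1/(-5 + o + 2*o²) (s(o) = 1/(((o² + o²) + o) - 5) = 1/((2*o² + o) - 5) = 1/((o + 2*o²) - 5) = 1/(-5 + o + 2*o²))
119*s(P(C(5))) = 119/(-5 + 6*(-3)*(4 - 3) + 2*(6*(-3)*(4 - 3))²) = 119/(-5 + 6*(-3)*1 + 2*(6*(-3)*1)²) = 119/(-5 - 18 + 2*(-18)²) = 119/(-5 - 18 + 2*324) = 119/(-5 - 18 + 648) = 119/625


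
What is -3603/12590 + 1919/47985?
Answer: -29745949/120826230 ≈ -0.24619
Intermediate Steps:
-3603/12590 + 1919/47985 = -29745949/120826230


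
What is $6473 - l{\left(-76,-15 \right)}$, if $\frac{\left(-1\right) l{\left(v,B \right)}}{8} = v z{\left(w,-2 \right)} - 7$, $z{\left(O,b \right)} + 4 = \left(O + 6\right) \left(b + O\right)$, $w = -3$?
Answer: $17969$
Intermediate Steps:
$z{\left(O,b \right)} = -4 + \left(6 + O\right) \left(O + b\right)$ ($z{\left(O,b \right)} = -4 + \left(O + 6\right) \left(b + O\right) = -4 + \left(6 + O\right) \left(O + b\right)$)
$l{\left(v,B \right)} = 56 + 152 v$ ($l{\left(v,B \right)} = - 8 \left(v \left(-4 + \left(-3\right)^{2} + 6 \left(-3\right) + 6 \left(-2\right) - -6\right) - 7\right) = - 8 \left(v \left(-4 + 9 - 18 - 12 + 6\right) - 7\right) = - 8 \left(v \left(-19\right) - 7\right) = - 8 \left(- 19 v - 7\right) = - 8 \left(-7 - 19 v\right) = 56 + 152 v$)
$6473 - l{\left(-76,-15 \right)} = 6473 - \left(56 + 152 \left(-76\right)\right) = 6473 - \left(56 - 11552\right) = 6473 - -11496 = 6473 + 11496 = 17969$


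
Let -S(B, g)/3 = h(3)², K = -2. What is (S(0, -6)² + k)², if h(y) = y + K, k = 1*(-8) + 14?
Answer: 225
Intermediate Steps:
k = 6 (k = -8 + 14 = 6)
h(y) = -2 + y (h(y) = y - 2 = -2 + y)
S(B, g) = -3 (S(B, g) = -3*(-2 + 3)² = -3*1² = -3*1 = -3)
(S(0, -6)² + k)² = ((-3)² + 6)² = (9 + 6)² = 15² = 225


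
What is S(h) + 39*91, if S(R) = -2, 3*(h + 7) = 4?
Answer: 3547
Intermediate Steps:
h = -17/3 (h = -7 + (⅓)*4 = -7 + 4/3 = -17/3 ≈ -5.6667)
S(h) + 39*91 = -2 + 39*91 = -2 + 3549 = 3547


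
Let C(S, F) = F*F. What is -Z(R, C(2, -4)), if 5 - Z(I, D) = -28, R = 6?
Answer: -33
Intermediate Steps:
C(S, F) = F²
Z(I, D) = 33 (Z(I, D) = 5 - 1*(-28) = 5 + 28 = 33)
-Z(R, C(2, -4)) = -1*33 = -33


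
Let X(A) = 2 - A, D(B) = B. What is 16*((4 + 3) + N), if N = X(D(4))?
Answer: 80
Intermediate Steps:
N = -2 (N = 2 - 1*4 = 2 - 4 = -2)
16*((4 + 3) + N) = 16*((4 + 3) - 2) = 16*(7 - 2) = 16*5 = 80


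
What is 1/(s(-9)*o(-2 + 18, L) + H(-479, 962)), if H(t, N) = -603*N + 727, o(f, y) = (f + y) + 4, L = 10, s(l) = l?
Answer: -1/579629 ≈ -1.7252e-6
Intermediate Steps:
o(f, y) = 4 + f + y
H(t, N) = 727 - 603*N
1/(s(-9)*o(-2 + 18, L) + H(-479, 962)) = 1/(-9*(4 + (-2 + 18) + 10) + (727 - 603*962)) = 1/(-9*(4 + 16 + 10) + (727 - 580086)) = 1/(-9*30 - 579359) = 1/(-270 - 579359) = 1/(-579629) = -1/579629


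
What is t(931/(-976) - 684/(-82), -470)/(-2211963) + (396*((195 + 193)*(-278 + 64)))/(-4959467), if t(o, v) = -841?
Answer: 72735000790883/10970157503721 ≈ 6.6303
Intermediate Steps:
t(931/(-976) - 684/(-82), -470)/(-2211963) + (396*((195 + 193)*(-278 + 64)))/(-4959467) = -841/(-2211963) + (396*((195 + 193)*(-278 + 64)))/(-4959467) = -841*(-1/2211963) + (396*(388*(-214)))*(-1/4959467) = 841/2211963 + (396*(-83032))*(-1/4959467) = 841/2211963 - 32880672*(-1/4959467) = 841/2211963 + 32880672/4959467 = 72735000790883/10970157503721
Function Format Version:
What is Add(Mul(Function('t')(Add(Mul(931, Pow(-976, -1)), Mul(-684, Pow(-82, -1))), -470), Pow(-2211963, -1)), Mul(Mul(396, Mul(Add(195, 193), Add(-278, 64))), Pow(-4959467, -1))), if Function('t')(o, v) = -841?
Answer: Rational(72735000790883, 10970157503721) ≈ 6.6303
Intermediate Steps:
Add(Mul(Function('t')(Add(Mul(931, Pow(-976, -1)), Mul(-684, Pow(-82, -1))), -470), Pow(-2211963, -1)), Mul(Mul(396, Mul(Add(195, 193), Add(-278, 64))), Pow(-4959467, -1))) = Add(Mul(-841, Pow(-2211963, -1)), Mul(Mul(396, Mul(Add(195, 193), Add(-278, 64))), Pow(-4959467, -1))) = Add(Mul(-841, Rational(-1, 2211963)), Mul(Mul(396, Mul(388, -214)), Rational(-1, 4959467))) = Add(Rational(841, 2211963), Mul(Mul(396, -83032), Rational(-1, 4959467))) = Add(Rational(841, 2211963), Mul(-32880672, Rational(-1, 4959467))) = Add(Rational(841, 2211963), Rational(32880672, 4959467)) = Rational(72735000790883, 10970157503721)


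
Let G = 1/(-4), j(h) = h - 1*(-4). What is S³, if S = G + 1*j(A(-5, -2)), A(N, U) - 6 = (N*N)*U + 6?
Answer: -2571353/64 ≈ -40177.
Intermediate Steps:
A(N, U) = 12 + U*N² (A(N, U) = 6 + ((N*N)*U + 6) = 6 + (N²*U + 6) = 6 + (U*N² + 6) = 6 + (6 + U*N²) = 12 + U*N²)
j(h) = 4 + h (j(h) = h + 4 = 4 + h)
G = -¼ ≈ -0.25000
S = -137/4 (S = -¼ + 1*(4 + (12 - 2*(-5)²)) = -¼ + 1*(4 + (12 - 2*25)) = -¼ + 1*(4 + (12 - 50)) = -¼ + 1*(4 - 38) = -¼ + 1*(-34) = -¼ - 34 = -137/4 ≈ -34.250)
S³ = (-137/4)³ = -2571353/64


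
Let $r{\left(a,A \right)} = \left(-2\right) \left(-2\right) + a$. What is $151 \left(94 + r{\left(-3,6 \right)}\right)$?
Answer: $14345$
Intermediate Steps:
$r{\left(a,A \right)} = 4 + a$
$151 \left(94 + r{\left(-3,6 \right)}\right) = 151 \left(94 + \left(4 - 3\right)\right) = 151 \left(94 + 1\right) = 151 \cdot 95 = 14345$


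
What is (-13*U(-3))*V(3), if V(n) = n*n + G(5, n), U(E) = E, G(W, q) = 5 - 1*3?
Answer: 429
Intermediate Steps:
G(W, q) = 2 (G(W, q) = 5 - 3 = 2)
V(n) = 2 + n² (V(n) = n*n + 2 = n² + 2 = 2 + n²)
(-13*U(-3))*V(3) = (-13*(-3))*(2 + 3²) = 39*(2 + 9) = 39*11 = 429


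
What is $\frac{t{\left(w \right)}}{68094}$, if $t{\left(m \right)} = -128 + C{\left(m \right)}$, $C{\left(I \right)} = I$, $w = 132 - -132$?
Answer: $\frac{68}{34047} \approx 0.0019972$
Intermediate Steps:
$w = 264$ ($w = 132 + 132 = 264$)
$t{\left(m \right)} = -128 + m$
$\frac{t{\left(w \right)}}{68094} = \frac{-128 + 264}{68094} = 136 \cdot \frac{1}{68094} = \frac{68}{34047}$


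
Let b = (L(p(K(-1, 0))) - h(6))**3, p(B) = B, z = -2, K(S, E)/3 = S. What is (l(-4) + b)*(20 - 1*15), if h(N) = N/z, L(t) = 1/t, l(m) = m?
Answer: 2020/27 ≈ 74.815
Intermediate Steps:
K(S, E) = 3*S
h(N) = -N/2 (h(N) = N/(-2) = N*(-1/2) = -N/2)
b = 512/27 (b = (1/(3*(-1)) - (-1)*6/2)**3 = (1/(-3) - 1*(-3))**3 = (-1/3 + 3)**3 = (8/3)**3 = 512/27 ≈ 18.963)
(l(-4) + b)*(20 - 1*15) = (-4 + 512/27)*(20 - 1*15) = 404*(20 - 15)/27 = (404/27)*5 = 2020/27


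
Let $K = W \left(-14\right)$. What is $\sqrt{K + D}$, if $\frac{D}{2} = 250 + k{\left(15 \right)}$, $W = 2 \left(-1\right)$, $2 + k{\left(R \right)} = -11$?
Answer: $\sqrt{502} \approx 22.405$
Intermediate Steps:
$k{\left(R \right)} = -13$ ($k{\left(R \right)} = -2 - 11 = -13$)
$W = -2$
$K = 28$ ($K = \left(-2\right) \left(-14\right) = 28$)
$D = 474$ ($D = 2 \left(250 - 13\right) = 2 \cdot 237 = 474$)
$\sqrt{K + D} = \sqrt{28 + 474} = \sqrt{502}$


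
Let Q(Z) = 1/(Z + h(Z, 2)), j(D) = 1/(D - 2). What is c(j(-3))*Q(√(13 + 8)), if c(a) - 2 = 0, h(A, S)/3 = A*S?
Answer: 2*√21/147 ≈ 0.062348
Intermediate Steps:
h(A, S) = 3*A*S (h(A, S) = 3*(A*S) = 3*A*S)
j(D) = 1/(-2 + D)
Q(Z) = 1/(7*Z) (Q(Z) = 1/(Z + 3*Z*2) = 1/(Z + 6*Z) = 1/(7*Z))
c(a) = 2 (c(a) = 2 + 0 = 2)
c(j(-3))*Q(√(13 + 8)) = 2*(1/(7*(√(13 + 8)))) = 2*(1/(7*(√21))) = 2*((√21/21)/7) = 2*(√21/147) = 2*√21/147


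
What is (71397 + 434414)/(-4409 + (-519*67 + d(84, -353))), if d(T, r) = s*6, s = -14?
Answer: -505811/39266 ≈ -12.882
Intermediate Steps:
d(T, r) = -84 (d(T, r) = -14*6 = -84)
(71397 + 434414)/(-4409 + (-519*67 + d(84, -353))) = (71397 + 434414)/(-4409 + (-519*67 - 84)) = 505811/(-4409 + (-34773 - 84)) = 505811/(-4409 - 34857) = 505811/(-39266) = 505811*(-1/39266) = -505811/39266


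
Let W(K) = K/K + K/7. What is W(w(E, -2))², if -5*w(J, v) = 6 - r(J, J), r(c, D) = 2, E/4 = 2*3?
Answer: 961/1225 ≈ 0.78449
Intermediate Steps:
E = 24 (E = 4*(2*3) = 4*6 = 24)
w(J, v) = -⅘ (w(J, v) = -(6 - 1*2)/5 = -(6 - 2)/5 = -⅕*4 = -⅘)
W(K) = 1 + K/7 (W(K) = 1 + K*(⅐) = 1 + K/7)
W(w(E, -2))² = (1 + (⅐)*(-⅘))² = (1 - 4/35)² = (31/35)² = 961/1225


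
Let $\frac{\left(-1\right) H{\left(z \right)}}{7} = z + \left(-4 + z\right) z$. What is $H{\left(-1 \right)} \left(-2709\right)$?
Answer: $75852$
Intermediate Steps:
$H{\left(z \right)} = - 7 z - 7 z \left(-4 + z\right)$ ($H{\left(z \right)} = - 7 \left(z + \left(-4 + z\right) z\right) = - 7 \left(z + z \left(-4 + z\right)\right) = - 7 z - 7 z \left(-4 + z\right)$)
$H{\left(-1 \right)} \left(-2709\right) = 7 \left(-1\right) \left(3 - -1\right) \left(-2709\right) = 7 \left(-1\right) \left(3 + 1\right) \left(-2709\right) = 7 \left(-1\right) 4 \left(-2709\right) = \left(-28\right) \left(-2709\right) = 75852$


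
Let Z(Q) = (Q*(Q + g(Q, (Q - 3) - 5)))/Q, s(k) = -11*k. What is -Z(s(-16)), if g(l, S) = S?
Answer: -344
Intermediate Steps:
Z(Q) = -8 + 2*Q (Z(Q) = (Q*(Q + ((Q - 3) - 5)))/Q = (Q*(Q + ((-3 + Q) - 5)))/Q = (Q*(Q + (-8 + Q)))/Q = (Q*(-8 + 2*Q))/Q = -8 + 2*Q)
-Z(s(-16)) = -(-8 + 2*(-11*(-16))) = -(-8 + 2*176) = -(-8 + 352) = -1*344 = -344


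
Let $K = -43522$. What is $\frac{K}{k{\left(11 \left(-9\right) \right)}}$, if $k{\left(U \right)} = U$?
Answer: $\frac{43522}{99} \approx 439.62$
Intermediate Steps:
$\frac{K}{k{\left(11 \left(-9\right) \right)}} = - \frac{43522}{11 \left(-9\right)} = - \frac{43522}{-99} = \left(-43522\right) \left(- \frac{1}{99}\right) = \frac{43522}{99}$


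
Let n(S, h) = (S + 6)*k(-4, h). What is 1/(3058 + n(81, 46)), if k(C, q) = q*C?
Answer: -1/12950 ≈ -7.7220e-5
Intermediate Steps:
k(C, q) = C*q
n(S, h) = -4*h*(6 + S) (n(S, h) = (S + 6)*(-4*h) = (6 + S)*(-4*h) = -4*h*(6 + S))
1/(3058 + n(81, 46)) = 1/(3058 - 4*46*(6 + 81)) = 1/(3058 - 4*46*87) = 1/(3058 - 16008) = 1/(-12950) = -1/12950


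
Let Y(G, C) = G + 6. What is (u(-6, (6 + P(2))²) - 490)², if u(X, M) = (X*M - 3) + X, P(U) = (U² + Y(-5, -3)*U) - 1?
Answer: 1500625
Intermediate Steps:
Y(G, C) = 6 + G
P(U) = -1 + U + U² (P(U) = (U² + (6 - 5)*U) - 1 = (U² + 1*U) - 1 = (U² + U) - 1 = (U + U²) - 1 = -1 + U + U²)
u(X, M) = -3 + X + M*X (u(X, M) = (M*X - 3) + X = (-3 + M*X) + X = -3 + X + M*X)
(u(-6, (6 + P(2))²) - 490)² = ((-3 - 6 + (6 + (-1 + 2 + 2²))²*(-6)) - 490)² = ((-3 - 6 + (6 + (-1 + 2 + 4))²*(-6)) - 490)² = ((-3 - 6 + (6 + 5)²*(-6)) - 490)² = ((-3 - 6 + 11²*(-6)) - 490)² = ((-3 - 6 + 121*(-6)) - 490)² = ((-3 - 6 - 726) - 490)² = (-735 - 490)² = (-1225)² = 1500625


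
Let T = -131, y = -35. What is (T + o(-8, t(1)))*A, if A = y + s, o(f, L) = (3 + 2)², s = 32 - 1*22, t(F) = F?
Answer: 2650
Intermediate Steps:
s = 10 (s = 32 - 22 = 10)
o(f, L) = 25 (o(f, L) = 5² = 25)
A = -25 (A = -35 + 10 = -25)
(T + o(-8, t(1)))*A = (-131 + 25)*(-25) = -106*(-25) = 2650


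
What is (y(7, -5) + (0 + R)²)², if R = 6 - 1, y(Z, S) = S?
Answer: 400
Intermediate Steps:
R = 5
(y(7, -5) + (0 + R)²)² = (-5 + (0 + 5)²)² = (-5 + 5²)² = (-5 + 25)² = 20² = 400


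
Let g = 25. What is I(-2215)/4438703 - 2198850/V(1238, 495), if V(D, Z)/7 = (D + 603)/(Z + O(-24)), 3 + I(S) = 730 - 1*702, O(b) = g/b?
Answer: -19284216497932175/228806262244 ≈ -84282.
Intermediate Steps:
O(b) = 25/b
I(S) = 25 (I(S) = -3 + (730 - 1*702) = -3 + (730 - 702) = -3 + 28 = 25)
V(D, Z) = 7*(603 + D)/(-25/24 + Z) (V(D, Z) = 7*((D + 603)/(Z + 25/(-24))) = 7*((603 + D)/(Z + 25*(-1/24))) = 7*((603 + D)/(Z - 25/24)) = 7*((603 + D)/(-25/24 + Z)) = 7*(603 + D)/(-25/24 + Z))
I(-2215)/4438703 - 2198850/V(1238, 495) = 25/4438703 - 2198850*(-25 + 24*495)/(168*(603 + 1238)) = 25*(1/4438703) - 2198850/(168*1841/(-25 + 11880)) = 25/4438703 - 2198850/(168*1841/11855) = 25/4438703 - 2198850/(168*(1/11855)*1841) = 25/4438703 - 2198850/309288/11855 = 25/4438703 - 2198850*11855/309288 = 25/4438703 - 4344561125/51548 = -19284216497932175/228806262244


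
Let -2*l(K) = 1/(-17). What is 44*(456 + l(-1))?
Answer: 341110/17 ≈ 20065.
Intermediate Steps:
l(K) = 1/34 (l(K) = -1/2/(-17) = -1/2*(-1/17) = 1/34)
44*(456 + l(-1)) = 44*(456 + 1/34) = 44*(15505/34) = 341110/17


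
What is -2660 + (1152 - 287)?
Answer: -1795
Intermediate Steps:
-2660 + (1152 - 287) = -2660 + 865 = -1795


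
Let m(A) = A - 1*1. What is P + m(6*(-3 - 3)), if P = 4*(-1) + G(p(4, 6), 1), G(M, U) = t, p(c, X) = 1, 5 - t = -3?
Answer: -33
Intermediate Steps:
t = 8 (t = 5 - 1*(-3) = 5 + 3 = 8)
G(M, U) = 8
m(A) = -1 + A (m(A) = A - 1 = -1 + A)
P = 4 (P = 4*(-1) + 8 = -4 + 8 = 4)
P + m(6*(-3 - 3)) = 4 + (-1 + 6*(-3 - 3)) = 4 + (-1 + 6*(-6)) = 4 + (-1 - 36) = 4 - 37 = -33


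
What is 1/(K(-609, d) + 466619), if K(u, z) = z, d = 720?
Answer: 1/467339 ≈ 2.1398e-6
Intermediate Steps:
1/(K(-609, d) + 466619) = 1/(720 + 466619) = 1/467339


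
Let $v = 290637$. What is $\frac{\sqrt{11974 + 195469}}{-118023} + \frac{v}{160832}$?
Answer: $\frac{290637}{160832} - \frac{\sqrt{207443}}{118023} \approx 1.8032$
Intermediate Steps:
$\frac{\sqrt{11974 + 195469}}{-118023} + \frac{v}{160832} = \frac{\sqrt{11974 + 195469}}{-118023} + \frac{290637}{160832} = \sqrt{207443} \left(- \frac{1}{118023}\right) + 290637 \cdot \frac{1}{160832} = - \frac{\sqrt{207443}}{118023} + \frac{290637}{160832} = \frac{290637}{160832} - \frac{\sqrt{207443}}{118023}$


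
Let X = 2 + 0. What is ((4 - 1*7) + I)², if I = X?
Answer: 1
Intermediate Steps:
X = 2
I = 2
((4 - 1*7) + I)² = ((4 - 1*7) + 2)² = ((4 - 7) + 2)² = (-3 + 2)² = (-1)² = 1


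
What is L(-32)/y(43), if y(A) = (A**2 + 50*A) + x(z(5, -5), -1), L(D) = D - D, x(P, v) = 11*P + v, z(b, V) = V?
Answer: 0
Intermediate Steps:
x(P, v) = v + 11*P
L(D) = 0
y(A) = -56 + A**2 + 50*A (y(A) = (A**2 + 50*A) + (-1 + 11*(-5)) = (A**2 + 50*A) + (-1 - 55) = (A**2 + 50*A) - 56 = -56 + A**2 + 50*A)
L(-32)/y(43) = 0/(-56 + 43**2 + 50*43) = 0/(-56 + 1849 + 2150) = 0/3943 = 0*(1/3943) = 0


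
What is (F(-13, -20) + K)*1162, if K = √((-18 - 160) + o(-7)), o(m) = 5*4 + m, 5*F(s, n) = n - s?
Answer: -8134/5 + 1162*I*√165 ≈ -1626.8 + 14926.0*I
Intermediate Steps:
F(s, n) = -s/5 + n/5 (F(s, n) = (n - s)/5 = -s/5 + n/5)
o(m) = 20 + m
K = I*√165 (K = √((-18 - 160) + (20 - 7)) = √(-178 + 13) = √(-165) = I*√165 ≈ 12.845*I)
(F(-13, -20) + K)*1162 = ((-⅕*(-13) + (⅕)*(-20)) + I*√165)*1162 = ((13/5 - 4) + I*√165)*1162 = (-7/5 + I*√165)*1162 = -8134/5 + 1162*I*√165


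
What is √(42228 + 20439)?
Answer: 3*√6963 ≈ 250.33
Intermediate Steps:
√(42228 + 20439) = √62667 = 3*√6963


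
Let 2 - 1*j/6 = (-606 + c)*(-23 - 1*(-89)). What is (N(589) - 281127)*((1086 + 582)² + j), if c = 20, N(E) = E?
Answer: -845623449096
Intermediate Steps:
j = 232068 (j = 12 - 6*(-606 + 20)*(-23 - 1*(-89)) = 12 - (-3516)*(-23 + 89) = 12 - (-3516)*66 = 12 - 6*(-38676) = 12 + 232056 = 232068)
(N(589) - 281127)*((1086 + 582)² + j) = (589 - 281127)*((1086 + 582)² + 232068) = -280538*(1668² + 232068) = -280538*(2782224 + 232068) = -280538*3014292 = -845623449096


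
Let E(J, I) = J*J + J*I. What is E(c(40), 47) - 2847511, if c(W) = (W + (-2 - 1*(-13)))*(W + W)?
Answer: 13990649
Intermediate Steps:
c(W) = 2*W*(11 + W) (c(W) = (W + (-2 + 13))*(2*W) = (W + 11)*(2*W) = (11 + W)*(2*W) = 2*W*(11 + W))
E(J, I) = J² + I*J
E(c(40), 47) - 2847511 = (2*40*(11 + 40))*(47 + 2*40*(11 + 40)) - 2847511 = (2*40*51)*(47 + 2*40*51) - 2847511 = 4080*(47 + 4080) - 2847511 = 4080*4127 - 2847511 = 16838160 - 2847511 = 13990649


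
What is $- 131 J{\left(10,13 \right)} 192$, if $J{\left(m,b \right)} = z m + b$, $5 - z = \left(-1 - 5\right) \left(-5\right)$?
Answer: $5961024$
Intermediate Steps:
$z = -25$ ($z = 5 - \left(-1 - 5\right) \left(-5\right) = 5 - \left(-6\right) \left(-5\right) = 5 - 30 = -25$)
$J{\left(m,b \right)} = b - 25 m$ ($J{\left(m,b \right)} = - 25 m + b = b - 25 m$)
$- 131 J{\left(10,13 \right)} 192 = - 131 \left(13 - 250\right) 192 = \left(-131\right) \left(-237\right) 192 = 31047 \cdot 192 = 5961024$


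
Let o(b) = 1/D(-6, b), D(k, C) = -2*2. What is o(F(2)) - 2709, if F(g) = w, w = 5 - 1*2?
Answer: -10837/4 ≈ -2709.3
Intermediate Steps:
w = 3 (w = 5 - 2 = 3)
D(k, C) = -4
F(g) = 3
o(b) = -1/4 (o(b) = 1/(-4) = -1/4)
o(F(2)) - 2709 = -1/4 - 2709 = -10837/4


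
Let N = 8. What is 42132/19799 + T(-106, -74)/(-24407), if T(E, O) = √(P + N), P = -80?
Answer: 42132/19799 - 6*I*√2/24407 ≈ 2.128 - 0.00034766*I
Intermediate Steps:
T(E, O) = 6*I*√2 (T(E, O) = √(-80 + 8) = √(-72) = 6*I*√2)
42132/19799 + T(-106, -74)/(-24407) = 42132/19799 + (6*I*√2)/(-24407) = 42132*(1/19799) + (6*I*√2)*(-1/24407) = 42132/19799 - 6*I*√2/24407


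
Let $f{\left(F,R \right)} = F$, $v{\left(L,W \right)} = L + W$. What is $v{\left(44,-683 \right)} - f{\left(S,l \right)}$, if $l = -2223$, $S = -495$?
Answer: $-144$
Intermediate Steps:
$v{\left(44,-683 \right)} - f{\left(S,l \right)} = \left(44 - 683\right) - -495 = -639 + 495 = -144$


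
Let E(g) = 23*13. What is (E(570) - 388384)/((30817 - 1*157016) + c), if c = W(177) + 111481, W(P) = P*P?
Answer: -388085/16611 ≈ -23.363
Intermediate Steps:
W(P) = P²
E(g) = 299
c = 142810 (c = 177² + 111481 = 31329 + 111481 = 142810)
(E(570) - 388384)/((30817 - 1*157016) + c) = (299 - 388384)/((30817 - 1*157016) + 142810) = -388085/((30817 - 157016) + 142810) = -388085/(-126199 + 142810) = -388085/16611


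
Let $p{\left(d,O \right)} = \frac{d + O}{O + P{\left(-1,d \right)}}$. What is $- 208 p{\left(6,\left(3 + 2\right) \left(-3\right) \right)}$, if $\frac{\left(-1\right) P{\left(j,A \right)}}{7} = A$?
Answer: $- \frac{624}{19} \approx -32.842$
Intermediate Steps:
$P{\left(j,A \right)} = - 7 A$
$p{\left(d,O \right)} = \frac{O + d}{O - 7 d}$ ($p{\left(d,O \right)} = \frac{d + O}{O - 7 d} = \frac{O + d}{O - 7 d}$)
$- 208 p{\left(6,\left(3 + 2\right) \left(-3\right) \right)} = - 208 \frac{\left(3 + 2\right) \left(-3\right) + 6}{\left(3 + 2\right) \left(-3\right) - 42} = - 208 \frac{5 \left(-3\right) + 6}{5 \left(-3\right) - 42} = - 208 \frac{-15 + 6}{-15 - 42} = - 208 \frac{1}{-57} \left(-9\right) = - 208 \left(\left(- \frac{1}{57}\right) \left(-9\right)\right) = \left(-208\right) \frac{3}{19} = - \frac{624}{19}$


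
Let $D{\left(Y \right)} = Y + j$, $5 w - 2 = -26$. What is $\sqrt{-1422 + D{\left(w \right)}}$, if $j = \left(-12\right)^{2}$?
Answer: $\frac{i \sqrt{32070}}{5} \approx 35.816 i$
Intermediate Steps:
$w = - \frac{24}{5}$ ($w = \frac{2}{5} + \frac{1}{5} \left(-26\right) = \frac{2}{5} - \frac{26}{5} = - \frac{24}{5} \approx -4.8$)
$j = 144$
$D{\left(Y \right)} = 144 + Y$ ($D{\left(Y \right)} = Y + 144 = 144 + Y$)
$\sqrt{-1422 + D{\left(w \right)}} = \sqrt{-1422 + \left(144 - \frac{24}{5}\right)} = \sqrt{-1422 + \frac{696}{5}} = \sqrt{- \frac{6414}{5}} = \frac{i \sqrt{32070}}{5}$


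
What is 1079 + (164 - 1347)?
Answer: -104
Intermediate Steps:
1079 + (164 - 1347) = 1079 - 1183 = -104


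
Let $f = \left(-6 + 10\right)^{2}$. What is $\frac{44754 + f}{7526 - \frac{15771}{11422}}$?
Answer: $\frac{46487540}{7813291} \approx 5.9498$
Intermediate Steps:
$f = 16$ ($f = 4^{2} = 16$)
$\frac{44754 + f}{7526 - \frac{15771}{11422}} = \frac{44754 + 16}{7526 - \frac{15771}{11422}} = \frac{44770}{7526 - \frac{15771}{11422}} = \frac{44770}{\frac{85946201}{11422}} = 44770 \cdot \frac{11422}{85946201} = \frac{46487540}{7813291}$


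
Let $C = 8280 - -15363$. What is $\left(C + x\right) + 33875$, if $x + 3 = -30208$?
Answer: $27307$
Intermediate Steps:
$x = -30211$ ($x = -3 - 30208 = -30211$)
$C = 23643$ ($C = 8280 + 15363 = 23643$)
$\left(C + x\right) + 33875 = \left(23643 - 30211\right) + 33875 = -6568 + 33875 = 27307$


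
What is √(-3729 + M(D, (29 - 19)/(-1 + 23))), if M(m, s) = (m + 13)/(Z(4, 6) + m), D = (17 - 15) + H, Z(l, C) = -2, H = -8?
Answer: I*√59678/4 ≈ 61.073*I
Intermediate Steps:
D = -6 (D = (17 - 15) - 8 = 2 - 8 = -6)
M(m, s) = (13 + m)/(-2 + m) (M(m, s) = (m + 13)/(-2 + m) = (13 + m)/(-2 + m))
√(-3729 + M(D, (29 - 19)/(-1 + 23))) = √(-3729 + (13 - 6)/(-2 - 6)) = √(-3729 + 7/(-8)) = √(-3729 - ⅛*7) = √(-3729 - 7/8) = √(-29839/8) = I*√59678/4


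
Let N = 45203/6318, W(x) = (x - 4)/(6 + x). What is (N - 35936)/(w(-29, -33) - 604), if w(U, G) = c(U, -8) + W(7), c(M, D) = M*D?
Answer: 226998445/2348838 ≈ 96.643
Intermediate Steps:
W(x) = (-4 + x)/(6 + x)
c(M, D) = D*M
N = 45203/6318 (N = 45203*(1/6318) = 45203/6318 ≈ 7.1546)
w(U, G) = 3/13 - 8*U (w(U, G) = -8*U + (-4 + 7)/(6 + 7) = -8*U + 3/13 = 3/13 - 8*U)
(N - 35936)/(w(-29, -33) - 604) = (45203/6318 - 35936)/((3/13 - 8*(-29)) - 604) = -226998445/(6318*((3/13 + 232) - 604)) = -226998445/(6318*(3019/13 - 604)) = -226998445/(6318*(-4833/13)) = -226998445/6318*(-13/4833) = 226998445/2348838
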